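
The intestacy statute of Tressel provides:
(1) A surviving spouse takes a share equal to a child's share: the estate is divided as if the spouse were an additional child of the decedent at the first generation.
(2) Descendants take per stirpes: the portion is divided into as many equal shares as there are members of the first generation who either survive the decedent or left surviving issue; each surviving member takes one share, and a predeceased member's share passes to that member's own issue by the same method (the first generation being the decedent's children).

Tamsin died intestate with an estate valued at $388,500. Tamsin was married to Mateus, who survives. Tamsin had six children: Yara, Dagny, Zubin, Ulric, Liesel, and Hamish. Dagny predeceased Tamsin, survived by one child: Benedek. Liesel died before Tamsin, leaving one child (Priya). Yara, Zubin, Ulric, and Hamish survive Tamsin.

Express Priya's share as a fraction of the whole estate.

Priya receives 1/7 of the estate.

The spouse counts as an additional share at the children's level, so there are 7 primary shares of $55,500. Mateus takes one such share ($55,500).
The children's combined portion ($333,000) is divided into 6 shares of $55,500: Yara, Zubin, Ulric, and Hamish each take $55,500; Dagny's $55,500 share passes to Dagny's issue; Liesel's $55,500 share passes to Liesel's issue.
Dagny's share ($55,500) passes entirely to Benedek.
Liesel's share ($55,500) passes entirely to Priya.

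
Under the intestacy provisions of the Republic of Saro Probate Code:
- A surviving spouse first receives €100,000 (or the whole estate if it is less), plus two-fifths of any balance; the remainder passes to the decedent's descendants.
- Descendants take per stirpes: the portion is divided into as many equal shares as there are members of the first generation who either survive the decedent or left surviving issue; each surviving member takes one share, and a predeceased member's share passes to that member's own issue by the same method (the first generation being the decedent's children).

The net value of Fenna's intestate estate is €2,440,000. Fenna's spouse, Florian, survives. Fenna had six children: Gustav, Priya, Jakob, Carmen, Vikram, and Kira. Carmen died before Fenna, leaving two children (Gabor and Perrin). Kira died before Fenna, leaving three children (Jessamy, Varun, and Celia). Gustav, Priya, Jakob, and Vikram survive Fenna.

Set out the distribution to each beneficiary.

Florian first takes €100,000, leaving a balance of €2,340,000. Florian then takes two-fifths of the balance (€936,000), for a total of €1,036,000. The remaining €1,404,000 passes to the descendants.
The descendants' portion (€1,404,000) is divided into 6 shares of €234,000: Gustav, Priya, Jakob, and Vikram each take €234,000; Carmen's €234,000 share passes to Carmen's issue; Kira's €234,000 share passes to Kira's issue.
Carmen's share (€234,000) is divided into 2 shares of €117,000: Gabor and Perrin each take €117,000.
Kira's share (€234,000) is divided into 3 shares of €78,000: Jessamy, Varun, and Celia each take €78,000.

Florian: €1,036,000; Gustav: €234,000; Priya: €234,000; Jakob: €234,000; Gabor: €117,000; Perrin: €117,000; Vikram: €234,000; Jessamy: €78,000; Varun: €78,000; Celia: €78,000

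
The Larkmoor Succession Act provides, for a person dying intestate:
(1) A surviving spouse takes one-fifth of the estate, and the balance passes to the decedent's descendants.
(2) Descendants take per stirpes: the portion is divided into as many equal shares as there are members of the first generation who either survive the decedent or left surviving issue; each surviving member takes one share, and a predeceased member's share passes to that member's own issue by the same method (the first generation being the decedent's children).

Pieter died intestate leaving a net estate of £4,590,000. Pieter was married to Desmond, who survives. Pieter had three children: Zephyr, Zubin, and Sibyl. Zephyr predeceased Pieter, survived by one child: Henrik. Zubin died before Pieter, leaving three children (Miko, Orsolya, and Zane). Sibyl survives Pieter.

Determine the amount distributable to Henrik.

Desmond takes one-fifth of £4,590,000 = £918,000. The remaining £3,672,000 passes to the descendants.
The descendants' portion (£3,672,000) is divided into 3 shares of £1,224,000: Sibyl takes £1,224,000; Zephyr's £1,224,000 share passes to Zephyr's issue; Zubin's £1,224,000 share passes to Zubin's issue.
Zephyr's share (£1,224,000) passes entirely to Henrik.
Zubin's share (£1,224,000) is divided into 3 shares of £408,000: Miko, Orsolya, and Zane each take £408,000.

Henrik receives £1,224,000.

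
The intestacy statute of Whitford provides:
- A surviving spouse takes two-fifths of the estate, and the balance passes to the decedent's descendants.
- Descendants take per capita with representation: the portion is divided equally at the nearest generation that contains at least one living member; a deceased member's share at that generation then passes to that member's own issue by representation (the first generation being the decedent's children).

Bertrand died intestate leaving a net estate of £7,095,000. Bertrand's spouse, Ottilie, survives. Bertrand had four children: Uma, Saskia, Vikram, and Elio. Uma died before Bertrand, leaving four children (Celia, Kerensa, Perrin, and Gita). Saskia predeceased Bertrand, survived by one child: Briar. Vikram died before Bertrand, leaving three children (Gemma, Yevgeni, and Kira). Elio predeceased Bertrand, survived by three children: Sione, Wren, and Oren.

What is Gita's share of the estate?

Ottilie takes two-fifths of £7,095,000 = £2,838,000. The remaining £4,257,000 passes to the descendants.
No child survives, so the initial division is made at the grandchildren's generation.
The descendants' portion (£4,257,000) is divided into 11 shares of £387,000: Celia, Kerensa, Perrin, Gita, Briar, Gemma, Yevgeni, Kira, Sione, Wren, and Oren each take £387,000.

Gita receives £387,000.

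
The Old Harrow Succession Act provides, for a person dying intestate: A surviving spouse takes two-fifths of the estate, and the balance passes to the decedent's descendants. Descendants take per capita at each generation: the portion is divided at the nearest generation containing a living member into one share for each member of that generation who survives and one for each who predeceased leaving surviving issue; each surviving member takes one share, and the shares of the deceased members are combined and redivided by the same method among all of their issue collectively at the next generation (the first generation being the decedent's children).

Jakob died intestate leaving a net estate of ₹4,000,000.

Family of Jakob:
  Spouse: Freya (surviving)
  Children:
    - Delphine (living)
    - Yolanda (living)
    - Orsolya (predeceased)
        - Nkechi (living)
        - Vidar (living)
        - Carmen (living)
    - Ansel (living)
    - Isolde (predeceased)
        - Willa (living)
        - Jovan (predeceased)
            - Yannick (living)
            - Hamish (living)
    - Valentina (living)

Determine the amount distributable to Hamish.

Hamish receives ₹80,000.

Freya takes two-fifths of ₹4,000,000 = ₹1,600,000. The remaining ₹2,400,000 passes to the descendants.
The descendants' portion (₹2,400,000) is divided at the children's generation into 6 shares of ₹400,000. Delphine, Yolanda, Ansel, and Valentina each take ₹400,000. The 2 shares of the deceased (Orsolya and Isolde) are combined into a pool of ₹800,000.
That pool (₹800,000) is divided at the grandchildren's generation into 5 shares of ₹160,000. Nkechi, Vidar, Carmen, and Willa each take ₹160,000. The remaining share for the deceased Jovan (₹160,000) is carried to the next generation.
That pool (₹160,000) is divided at the great-grandchildren's generation equally among Yannick and Hamish: ₹80,000 each.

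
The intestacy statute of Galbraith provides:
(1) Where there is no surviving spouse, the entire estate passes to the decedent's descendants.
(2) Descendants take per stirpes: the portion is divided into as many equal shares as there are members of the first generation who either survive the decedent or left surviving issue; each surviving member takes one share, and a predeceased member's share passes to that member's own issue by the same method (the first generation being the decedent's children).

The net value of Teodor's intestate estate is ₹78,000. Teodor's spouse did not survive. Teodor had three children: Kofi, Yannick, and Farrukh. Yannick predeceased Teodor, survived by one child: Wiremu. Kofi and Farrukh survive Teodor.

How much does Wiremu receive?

Wiremu receives ₹26,000.

The entire ₹78,000 passes to the descendants.
That amount (₹78,000) is divided into 3 shares of ₹26,000: Kofi and Farrukh each take ₹26,000; Yannick's ₹26,000 share passes to Yannick's issue.
Yannick's share (₹26,000) passes entirely to Wiremu.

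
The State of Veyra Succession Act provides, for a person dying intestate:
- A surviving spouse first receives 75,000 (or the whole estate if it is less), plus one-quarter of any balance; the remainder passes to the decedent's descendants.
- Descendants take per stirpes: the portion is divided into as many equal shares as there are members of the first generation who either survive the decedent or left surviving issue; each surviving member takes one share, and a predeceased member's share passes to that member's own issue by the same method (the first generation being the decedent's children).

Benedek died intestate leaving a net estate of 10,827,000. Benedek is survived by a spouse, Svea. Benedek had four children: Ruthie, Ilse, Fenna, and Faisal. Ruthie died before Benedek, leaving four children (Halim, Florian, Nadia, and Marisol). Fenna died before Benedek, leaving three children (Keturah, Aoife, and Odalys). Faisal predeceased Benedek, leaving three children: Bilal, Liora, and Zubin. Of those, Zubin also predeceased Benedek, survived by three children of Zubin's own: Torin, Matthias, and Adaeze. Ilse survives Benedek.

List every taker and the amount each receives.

Svea: 2,763,000; Halim: 504,000; Florian: 504,000; Nadia: 504,000; Marisol: 504,000; Ilse: 2,016,000; Keturah: 672,000; Aoife: 672,000; Odalys: 672,000; Bilal: 672,000; Liora: 672,000; Torin: 224,000; Matthias: 224,000; Adaeze: 224,000

Svea first takes 75,000, leaving a balance of 10,752,000. Svea then takes one-quarter of the balance (2,688,000), for a total of 2,763,000. The remaining 8,064,000 passes to the descendants.
The descendants' portion (8,064,000) is divided into 4 shares of 2,016,000: Ilse takes 2,016,000; Ruthie's 2,016,000 share passes to Ruthie's issue; Fenna's 2,016,000 share passes to Fenna's issue; Faisal's 2,016,000 share passes to Faisal's issue.
Ruthie's share (2,016,000) is divided into 4 shares of 504,000: Halim, Florian, Nadia, and Marisol each take 504,000.
Fenna's share (2,016,000) is divided into 3 shares of 672,000: Keturah, Aoife, and Odalys each take 672,000.
Faisal's share (2,016,000) is divided into 3 shares of 672,000: Bilal and Liora each take 672,000; Zubin's 672,000 share passes to Zubin's issue.
Zubin's share (672,000) is divided into 3 shares of 224,000: Torin, Matthias, and Adaeze each take 224,000.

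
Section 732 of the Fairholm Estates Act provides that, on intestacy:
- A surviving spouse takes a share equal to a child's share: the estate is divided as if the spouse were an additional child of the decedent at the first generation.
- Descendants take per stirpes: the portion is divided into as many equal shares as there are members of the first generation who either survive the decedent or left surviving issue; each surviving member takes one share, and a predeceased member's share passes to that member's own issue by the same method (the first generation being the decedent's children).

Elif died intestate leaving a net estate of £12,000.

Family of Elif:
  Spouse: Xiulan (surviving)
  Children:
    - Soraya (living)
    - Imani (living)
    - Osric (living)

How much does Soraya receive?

The spouse counts as an additional share at the children's level, so there are 4 primary shares of £3,000. Xiulan takes one such share (£3,000).
The children's combined portion (£9,000) is divided into 3 shares of £3,000: Soraya, Imani, and Osric each take £3,000.

Soraya receives £3,000.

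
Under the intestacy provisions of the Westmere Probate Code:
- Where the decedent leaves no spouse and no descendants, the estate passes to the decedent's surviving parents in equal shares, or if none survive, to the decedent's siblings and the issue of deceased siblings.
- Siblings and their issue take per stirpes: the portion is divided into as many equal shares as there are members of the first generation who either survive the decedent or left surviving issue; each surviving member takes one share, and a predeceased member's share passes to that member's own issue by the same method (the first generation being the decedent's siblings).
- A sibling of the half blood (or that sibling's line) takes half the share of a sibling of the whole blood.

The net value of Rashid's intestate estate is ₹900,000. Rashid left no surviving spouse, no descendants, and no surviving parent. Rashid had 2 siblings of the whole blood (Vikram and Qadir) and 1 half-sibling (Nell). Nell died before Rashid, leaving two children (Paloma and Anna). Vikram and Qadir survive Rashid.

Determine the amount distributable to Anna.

The entire ₹900,000 passes to the siblings and their issue.
Counting each half-blood sibling's line as half a unit, there are 5/2 units in ₹900,000, so one unit is ₹360,000. Whole-blood lines (Vikram and Qadir) take ₹360,000 each; half-blood lines (Nell) take ₹180,000 each.
Nell's share (₹180,000) is divided into 2 shares of ₹90,000: Paloma and Anna each take ₹90,000.

Anna receives ₹90,000.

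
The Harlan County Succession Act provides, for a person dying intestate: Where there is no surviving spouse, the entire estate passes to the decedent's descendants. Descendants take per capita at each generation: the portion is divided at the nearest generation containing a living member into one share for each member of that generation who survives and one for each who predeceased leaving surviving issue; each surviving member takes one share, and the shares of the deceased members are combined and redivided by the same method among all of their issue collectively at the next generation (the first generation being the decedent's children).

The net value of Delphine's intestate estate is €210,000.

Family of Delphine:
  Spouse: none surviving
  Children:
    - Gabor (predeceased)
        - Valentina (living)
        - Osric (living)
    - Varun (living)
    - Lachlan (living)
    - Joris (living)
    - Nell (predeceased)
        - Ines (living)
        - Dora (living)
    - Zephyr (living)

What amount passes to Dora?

The entire €210,000 passes to the descendants.
That amount (€210,000) is divided at the children's generation into 6 shares of €35,000. Varun, Lachlan, Joris, and Zephyr each take €35,000. The 2 shares of the deceased (Gabor and Nell) are combined into a pool of €70,000.
That pool (€70,000) is divided at the grandchildren's generation equally among Valentina, Osric, Ines, and Dora: €17,500 each.

Dora receives €17,500.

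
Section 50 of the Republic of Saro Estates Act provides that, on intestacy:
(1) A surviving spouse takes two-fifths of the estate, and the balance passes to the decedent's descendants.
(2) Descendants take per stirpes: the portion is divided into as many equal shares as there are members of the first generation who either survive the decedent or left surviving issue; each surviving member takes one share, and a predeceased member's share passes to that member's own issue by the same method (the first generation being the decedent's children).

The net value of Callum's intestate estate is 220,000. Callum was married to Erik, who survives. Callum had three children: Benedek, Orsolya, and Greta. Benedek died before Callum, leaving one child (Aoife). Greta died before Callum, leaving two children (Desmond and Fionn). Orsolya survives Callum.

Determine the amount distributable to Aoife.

Erik takes two-fifths of 220,000 = 88,000. The remaining 132,000 passes to the descendants.
The descendants' portion (132,000) is divided into 3 shares of 44,000: Orsolya takes 44,000; Benedek's 44,000 share passes to Benedek's issue; Greta's 44,000 share passes to Greta's issue.
Benedek's share (44,000) passes entirely to Aoife.
Greta's share (44,000) is divided into 2 shares of 22,000: Desmond and Fionn each take 22,000.

Aoife receives 44,000.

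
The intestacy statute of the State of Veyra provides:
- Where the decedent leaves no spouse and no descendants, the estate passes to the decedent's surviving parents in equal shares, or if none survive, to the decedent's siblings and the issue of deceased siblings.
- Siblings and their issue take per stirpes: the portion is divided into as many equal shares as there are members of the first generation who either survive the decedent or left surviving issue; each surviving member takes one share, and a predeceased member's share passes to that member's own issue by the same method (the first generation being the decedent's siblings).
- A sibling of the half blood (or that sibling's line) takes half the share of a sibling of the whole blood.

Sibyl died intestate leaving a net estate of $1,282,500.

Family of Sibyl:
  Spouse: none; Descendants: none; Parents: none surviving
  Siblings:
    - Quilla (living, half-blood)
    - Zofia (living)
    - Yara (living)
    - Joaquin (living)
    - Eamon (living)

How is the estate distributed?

Quilla: $142,500; Zofia: $285,000; Yara: $285,000; Joaquin: $285,000; Eamon: $285,000

The entire $1,282,500 passes to the siblings and their issue.
Counting each half-blood sibling's line as half a unit, there are 9/2 units in $1,282,500, so one unit is $285,000. Whole-blood lines (Zofia, Yara, Joaquin, and Eamon) take $285,000 each; half-blood lines (Quilla) take $142,500 each.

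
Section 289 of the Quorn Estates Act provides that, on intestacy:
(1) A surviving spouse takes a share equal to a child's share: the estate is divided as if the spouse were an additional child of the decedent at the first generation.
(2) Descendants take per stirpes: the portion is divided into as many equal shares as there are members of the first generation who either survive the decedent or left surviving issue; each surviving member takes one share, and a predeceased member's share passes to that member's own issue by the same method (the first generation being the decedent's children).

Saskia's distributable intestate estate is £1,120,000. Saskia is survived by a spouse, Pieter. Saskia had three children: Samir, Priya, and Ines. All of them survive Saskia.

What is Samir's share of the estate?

Samir receives £280,000.

The spouse counts as an additional share at the children's level, so there are 4 primary shares of £280,000. Pieter takes one such share (£280,000).
The children's combined portion (£840,000) is divided into 3 shares of £280,000: Samir, Priya, and Ines each take £280,000.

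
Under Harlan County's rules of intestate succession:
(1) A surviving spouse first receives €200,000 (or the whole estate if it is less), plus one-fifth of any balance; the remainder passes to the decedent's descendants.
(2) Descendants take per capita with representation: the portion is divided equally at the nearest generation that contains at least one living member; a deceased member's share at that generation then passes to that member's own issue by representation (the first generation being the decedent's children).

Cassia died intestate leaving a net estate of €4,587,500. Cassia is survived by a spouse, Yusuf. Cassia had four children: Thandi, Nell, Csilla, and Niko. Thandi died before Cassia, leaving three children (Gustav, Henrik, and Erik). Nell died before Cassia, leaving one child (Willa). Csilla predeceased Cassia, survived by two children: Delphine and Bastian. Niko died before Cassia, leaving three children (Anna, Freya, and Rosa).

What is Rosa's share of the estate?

Rosa receives €390,000.

Yusuf first takes €200,000, leaving a balance of €4,387,500. Yusuf then takes one-fifth of the balance (€877,500), for a total of €1,077,500. The remaining €3,510,000 passes to the descendants.
No child survives, so the initial division is made at the grandchildren's generation.
The descendants' portion (€3,510,000) is divided into 9 shares of €390,000: Gustav, Henrik, Erik, Willa, Delphine, Bastian, Anna, Freya, and Rosa each take €390,000.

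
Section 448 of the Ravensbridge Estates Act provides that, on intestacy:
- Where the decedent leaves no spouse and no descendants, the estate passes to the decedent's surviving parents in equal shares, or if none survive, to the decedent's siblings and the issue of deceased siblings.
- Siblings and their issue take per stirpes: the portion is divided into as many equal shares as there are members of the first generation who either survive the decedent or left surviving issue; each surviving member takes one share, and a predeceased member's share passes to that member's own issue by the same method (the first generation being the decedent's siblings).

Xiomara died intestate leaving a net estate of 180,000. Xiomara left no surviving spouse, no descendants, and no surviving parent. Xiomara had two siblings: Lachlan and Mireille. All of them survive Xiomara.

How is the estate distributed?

The entire 180,000 passes to the siblings and their issue.
That amount (180,000) is divided into 2 shares of 90,000: Lachlan and Mireille each take 90,000.

Lachlan: 90,000; Mireille: 90,000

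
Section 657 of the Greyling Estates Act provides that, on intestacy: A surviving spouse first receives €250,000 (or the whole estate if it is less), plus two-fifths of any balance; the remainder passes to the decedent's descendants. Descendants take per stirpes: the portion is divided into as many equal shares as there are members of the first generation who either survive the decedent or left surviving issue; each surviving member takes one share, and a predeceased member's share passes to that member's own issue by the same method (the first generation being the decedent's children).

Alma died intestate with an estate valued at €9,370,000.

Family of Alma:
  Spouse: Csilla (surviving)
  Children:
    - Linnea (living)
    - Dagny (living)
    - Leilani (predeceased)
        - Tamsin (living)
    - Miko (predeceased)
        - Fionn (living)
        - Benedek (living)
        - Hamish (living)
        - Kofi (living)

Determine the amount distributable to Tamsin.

Csilla first takes €250,000, leaving a balance of €9,120,000. Csilla then takes two-fifths of the balance (€3,648,000), for a total of €3,898,000. The remaining €5,472,000 passes to the descendants.
The descendants' portion (€5,472,000) is divided into 4 shares of €1,368,000: Linnea and Dagny each take €1,368,000; Leilani's €1,368,000 share passes to Leilani's issue; Miko's €1,368,000 share passes to Miko's issue.
Leilani's share (€1,368,000) passes entirely to Tamsin.
Miko's share (€1,368,000) is divided into 4 shares of €342,000: Fionn, Benedek, Hamish, and Kofi each take €342,000.

Tamsin receives €1,368,000.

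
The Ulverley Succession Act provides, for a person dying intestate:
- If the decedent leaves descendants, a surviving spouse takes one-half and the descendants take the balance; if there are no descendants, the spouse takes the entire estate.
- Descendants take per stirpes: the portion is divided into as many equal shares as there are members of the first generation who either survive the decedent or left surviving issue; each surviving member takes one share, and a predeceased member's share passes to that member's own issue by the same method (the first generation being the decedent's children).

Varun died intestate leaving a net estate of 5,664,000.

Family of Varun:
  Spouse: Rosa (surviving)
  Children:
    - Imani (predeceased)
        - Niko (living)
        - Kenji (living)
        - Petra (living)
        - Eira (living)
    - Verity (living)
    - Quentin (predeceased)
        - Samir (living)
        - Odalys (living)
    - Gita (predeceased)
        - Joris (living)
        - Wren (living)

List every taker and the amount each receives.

Rosa takes one-half of 5,664,000 = 2,832,000. The remaining 2,832,000 passes to the descendants.
The descendants' portion (2,832,000) is divided into 4 shares of 708,000: Verity takes 708,000; Imani's 708,000 share passes to Imani's issue; Quentin's 708,000 share passes to Quentin's issue; Gita's 708,000 share passes to Gita's issue.
Imani's share (708,000) is divided into 4 shares of 177,000: Niko, Kenji, Petra, and Eira each take 177,000.
Quentin's share (708,000) is divided into 2 shares of 354,000: Samir and Odalys each take 354,000.
Gita's share (708,000) is divided into 2 shares of 354,000: Joris and Wren each take 354,000.

Rosa: 2,832,000; Niko: 177,000; Kenji: 177,000; Petra: 177,000; Eira: 177,000; Verity: 708,000; Samir: 354,000; Odalys: 354,000; Joris: 354,000; Wren: 354,000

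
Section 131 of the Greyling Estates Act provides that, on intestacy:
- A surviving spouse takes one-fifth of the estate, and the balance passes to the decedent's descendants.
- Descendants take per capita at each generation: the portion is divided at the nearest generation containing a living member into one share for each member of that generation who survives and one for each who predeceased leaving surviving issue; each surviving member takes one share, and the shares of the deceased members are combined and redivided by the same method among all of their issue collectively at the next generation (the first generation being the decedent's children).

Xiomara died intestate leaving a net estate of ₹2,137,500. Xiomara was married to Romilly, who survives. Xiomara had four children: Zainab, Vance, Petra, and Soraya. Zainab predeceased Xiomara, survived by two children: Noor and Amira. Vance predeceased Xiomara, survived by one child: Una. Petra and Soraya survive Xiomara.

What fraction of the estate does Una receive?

Una receives 2/15 of the estate.

Romilly takes one-fifth of ₹2,137,500 = ₹427,500. The remaining ₹1,710,000 passes to the descendants.
The descendants' portion (₹1,710,000) is divided at the children's generation into 4 shares of ₹427,500. Petra and Soraya each take ₹427,500. The 2 shares of the deceased (Zainab and Vance) are combined into a pool of ₹855,000.
That pool (₹855,000) is divided at the grandchildren's generation equally among Noor, Amira, and Una: ₹285,000 each.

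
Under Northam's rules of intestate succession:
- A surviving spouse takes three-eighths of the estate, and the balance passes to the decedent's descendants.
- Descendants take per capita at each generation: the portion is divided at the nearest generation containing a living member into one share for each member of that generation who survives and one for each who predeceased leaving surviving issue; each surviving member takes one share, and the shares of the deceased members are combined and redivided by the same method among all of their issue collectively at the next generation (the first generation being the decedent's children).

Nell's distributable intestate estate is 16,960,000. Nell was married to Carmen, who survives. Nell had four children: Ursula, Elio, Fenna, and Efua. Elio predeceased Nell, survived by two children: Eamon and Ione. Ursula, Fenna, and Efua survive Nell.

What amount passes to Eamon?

Eamon receives 1,325,000.

Carmen takes three-eighths of 16,960,000 = 6,360,000. The remaining 10,600,000 passes to the descendants.
The descendants' portion (10,600,000) is divided at the children's generation into 4 shares of 2,650,000. Ursula, Fenna, and Efua each take 2,650,000. The remaining share for the deceased Elio (2,650,000) is carried to the next generation.
That pool (2,650,000) is divided at the grandchildren's generation equally among Eamon and Ione: 1,325,000 each.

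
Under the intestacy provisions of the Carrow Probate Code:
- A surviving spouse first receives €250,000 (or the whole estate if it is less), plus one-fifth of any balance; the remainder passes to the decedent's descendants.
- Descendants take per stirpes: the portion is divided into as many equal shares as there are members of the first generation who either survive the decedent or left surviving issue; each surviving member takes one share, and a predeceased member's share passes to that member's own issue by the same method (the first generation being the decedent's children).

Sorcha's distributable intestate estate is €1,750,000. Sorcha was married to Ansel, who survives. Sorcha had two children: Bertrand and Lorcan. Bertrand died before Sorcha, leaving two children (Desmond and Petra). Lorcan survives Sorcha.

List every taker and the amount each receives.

Ansel first takes €250,000, leaving a balance of €1,500,000. Ansel then takes one-fifth of the balance (€300,000), for a total of €550,000. The remaining €1,200,000 passes to the descendants.
The descendants' portion (€1,200,000) is divided into 2 shares of €600,000: Lorcan takes €600,000; Bertrand's €600,000 share passes to Bertrand's issue.
Bertrand's share (€600,000) is divided into 2 shares of €300,000: Desmond and Petra each take €300,000.

Ansel: €550,000; Desmond: €300,000; Petra: €300,000; Lorcan: €600,000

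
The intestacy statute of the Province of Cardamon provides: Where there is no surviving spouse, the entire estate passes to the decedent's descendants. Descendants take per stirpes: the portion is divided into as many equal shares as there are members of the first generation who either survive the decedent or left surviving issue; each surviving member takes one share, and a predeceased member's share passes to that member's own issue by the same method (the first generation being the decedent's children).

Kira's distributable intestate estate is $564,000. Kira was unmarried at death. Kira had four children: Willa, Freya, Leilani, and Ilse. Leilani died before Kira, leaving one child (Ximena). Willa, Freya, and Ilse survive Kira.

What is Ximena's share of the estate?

The entire $564,000 passes to the descendants.
That amount ($564,000) is divided into 4 shares of $141,000: Willa, Freya, and Ilse each take $141,000; Leilani's $141,000 share passes to Leilani's issue.
Leilani's share ($141,000) passes entirely to Ximena.

Ximena receives $141,000.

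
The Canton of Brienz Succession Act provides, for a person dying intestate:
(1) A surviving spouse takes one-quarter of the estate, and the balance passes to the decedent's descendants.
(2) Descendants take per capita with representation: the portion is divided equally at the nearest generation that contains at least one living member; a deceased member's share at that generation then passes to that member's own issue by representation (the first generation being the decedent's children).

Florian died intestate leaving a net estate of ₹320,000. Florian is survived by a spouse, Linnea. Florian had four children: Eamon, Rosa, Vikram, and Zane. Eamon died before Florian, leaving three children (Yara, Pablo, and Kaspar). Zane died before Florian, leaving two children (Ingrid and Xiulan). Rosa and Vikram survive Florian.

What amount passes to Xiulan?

Xiulan receives ₹30,000.

Linnea takes one-quarter of ₹320,000 = ₹80,000. The remaining ₹240,000 passes to the descendants.
The descendants' portion (₹240,000) is divided into 4 shares of ₹60,000: Rosa and Vikram each take ₹60,000; Eamon's ₹60,000 share passes to Eamon's issue; Zane's ₹60,000 share passes to Zane's issue.
Eamon's share (₹60,000) is divided into 3 shares of ₹20,000: Yara, Pablo, and Kaspar each take ₹20,000.
Zane's share (₹60,000) is divided into 2 shares of ₹30,000: Ingrid and Xiulan each take ₹30,000.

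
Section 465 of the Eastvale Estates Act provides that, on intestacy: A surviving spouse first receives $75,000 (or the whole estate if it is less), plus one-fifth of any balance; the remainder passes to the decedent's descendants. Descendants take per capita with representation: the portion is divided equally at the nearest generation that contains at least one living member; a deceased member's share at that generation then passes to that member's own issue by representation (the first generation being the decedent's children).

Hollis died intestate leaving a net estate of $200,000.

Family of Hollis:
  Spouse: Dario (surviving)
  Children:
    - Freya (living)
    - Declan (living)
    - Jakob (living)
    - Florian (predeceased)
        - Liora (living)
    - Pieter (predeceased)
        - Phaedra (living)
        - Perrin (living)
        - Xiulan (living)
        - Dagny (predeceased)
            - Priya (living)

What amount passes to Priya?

Priya receives $5,000.

Dario first takes $75,000, leaving a balance of $125,000. Dario then takes one-fifth of the balance ($25,000), for a total of $100,000. The remaining $100,000 passes to the descendants.
The descendants' portion ($100,000) is divided into 5 shares of $20,000: Freya, Declan, and Jakob each take $20,000; Florian's $20,000 share passes to Florian's issue; Pieter's $20,000 share passes to Pieter's issue.
Florian's share ($20,000) passes entirely to Liora.
Pieter's share ($20,000) is divided into 4 shares of $5,000: Phaedra, Perrin, and Xiulan each take $5,000; Dagny's $5,000 share passes to Dagny's issue.
Dagny's share ($5,000) passes entirely to Priya.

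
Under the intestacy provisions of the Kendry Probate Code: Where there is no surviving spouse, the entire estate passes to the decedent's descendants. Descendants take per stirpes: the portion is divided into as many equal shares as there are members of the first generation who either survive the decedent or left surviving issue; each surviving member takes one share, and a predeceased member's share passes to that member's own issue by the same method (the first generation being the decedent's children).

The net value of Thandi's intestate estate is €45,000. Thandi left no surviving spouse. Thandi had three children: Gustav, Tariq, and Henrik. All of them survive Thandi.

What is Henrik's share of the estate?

Henrik receives €15,000.

The entire €45,000 passes to the descendants.
That amount (€45,000) is divided into 3 shares of €15,000: Gustav, Tariq, and Henrik each take €15,000.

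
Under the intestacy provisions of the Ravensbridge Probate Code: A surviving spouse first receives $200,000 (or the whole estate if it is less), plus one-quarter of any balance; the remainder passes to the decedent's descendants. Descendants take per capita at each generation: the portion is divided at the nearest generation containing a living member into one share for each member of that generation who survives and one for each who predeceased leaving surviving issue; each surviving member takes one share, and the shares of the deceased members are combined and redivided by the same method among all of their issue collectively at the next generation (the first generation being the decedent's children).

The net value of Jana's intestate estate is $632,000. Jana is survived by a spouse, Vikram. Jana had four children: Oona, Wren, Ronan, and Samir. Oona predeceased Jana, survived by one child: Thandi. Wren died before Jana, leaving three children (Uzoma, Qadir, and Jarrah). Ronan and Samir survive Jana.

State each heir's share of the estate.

Vikram: $308,000; Thandi: $40,500; Uzoma: $40,500; Qadir: $40,500; Jarrah: $40,500; Ronan: $81,000; Samir: $81,000

Vikram first takes $200,000, leaving a balance of $432,000. Vikram then takes one-quarter of the balance ($108,000), for a total of $308,000. The remaining $324,000 passes to the descendants.
The descendants' portion ($324,000) is divided at the children's generation into 4 shares of $81,000. Ronan and Samir each take $81,000. The 2 shares of the deceased (Oona and Wren) are combined into a pool of $162,000.
That pool ($162,000) is divided at the grandchildren's generation equally among Thandi, Uzoma, Qadir, and Jarrah: $40,500 each.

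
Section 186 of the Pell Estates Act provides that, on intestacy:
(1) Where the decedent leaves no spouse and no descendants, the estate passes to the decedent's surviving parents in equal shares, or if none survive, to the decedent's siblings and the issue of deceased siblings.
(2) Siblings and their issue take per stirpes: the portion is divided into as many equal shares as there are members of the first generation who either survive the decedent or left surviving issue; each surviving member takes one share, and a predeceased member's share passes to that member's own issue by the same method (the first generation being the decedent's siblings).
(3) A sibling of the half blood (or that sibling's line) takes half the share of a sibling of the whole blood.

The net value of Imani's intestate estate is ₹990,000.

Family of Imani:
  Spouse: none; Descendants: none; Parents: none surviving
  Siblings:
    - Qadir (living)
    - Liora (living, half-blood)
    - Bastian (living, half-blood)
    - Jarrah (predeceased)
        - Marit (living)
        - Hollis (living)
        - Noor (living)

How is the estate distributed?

The entire ₹990,000 passes to the siblings and their issue.
Counting each half-blood sibling's line as half a unit, there are 3 units in ₹990,000, so one unit is ₹330,000. Whole-blood lines (Qadir and Jarrah) take ₹330,000 each; half-blood lines (Liora and Bastian) take ₹165,000 each.
Jarrah's share (₹330,000) is divided into 3 shares of ₹110,000: Marit, Hollis, and Noor each take ₹110,000.

Qadir: ₹330,000; Liora: ₹165,000; Bastian: ₹165,000; Marit: ₹110,000; Hollis: ₹110,000; Noor: ₹110,000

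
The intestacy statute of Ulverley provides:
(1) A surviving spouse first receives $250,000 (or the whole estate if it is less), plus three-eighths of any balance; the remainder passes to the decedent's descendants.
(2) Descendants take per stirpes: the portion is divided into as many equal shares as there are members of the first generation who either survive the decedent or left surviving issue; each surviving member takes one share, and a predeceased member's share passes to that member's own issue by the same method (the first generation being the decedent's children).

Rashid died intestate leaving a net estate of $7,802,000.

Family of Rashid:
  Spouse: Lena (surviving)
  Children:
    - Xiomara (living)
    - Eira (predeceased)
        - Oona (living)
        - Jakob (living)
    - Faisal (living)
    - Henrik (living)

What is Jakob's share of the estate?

Lena first takes $250,000, leaving a balance of $7,552,000. Lena then takes three-eighths of the balance ($2,832,000), for a total of $3,082,000. The remaining $4,720,000 passes to the descendants.
The descendants' portion ($4,720,000) is divided into 4 shares of $1,180,000: Xiomara, Faisal, and Henrik each take $1,180,000; Eira's $1,180,000 share passes to Eira's issue.
Eira's share ($1,180,000) is divided into 2 shares of $590,000: Oona and Jakob each take $590,000.

Jakob receives $590,000.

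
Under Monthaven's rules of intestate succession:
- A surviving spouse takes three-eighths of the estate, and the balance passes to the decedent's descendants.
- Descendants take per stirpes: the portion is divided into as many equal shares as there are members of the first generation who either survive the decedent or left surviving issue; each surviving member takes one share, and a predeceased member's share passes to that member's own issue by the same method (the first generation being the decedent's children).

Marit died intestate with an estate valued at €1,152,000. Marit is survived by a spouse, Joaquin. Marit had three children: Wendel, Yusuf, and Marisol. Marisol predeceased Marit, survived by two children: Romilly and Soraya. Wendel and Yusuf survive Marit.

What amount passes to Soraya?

Soraya receives €120,000.

Joaquin takes three-eighths of €1,152,000 = €432,000. The remaining €720,000 passes to the descendants.
The descendants' portion (€720,000) is divided into 3 shares of €240,000: Wendel and Yusuf each take €240,000; Marisol's €240,000 share passes to Marisol's issue.
Marisol's share (€240,000) is divided into 2 shares of €120,000: Romilly and Soraya each take €120,000.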